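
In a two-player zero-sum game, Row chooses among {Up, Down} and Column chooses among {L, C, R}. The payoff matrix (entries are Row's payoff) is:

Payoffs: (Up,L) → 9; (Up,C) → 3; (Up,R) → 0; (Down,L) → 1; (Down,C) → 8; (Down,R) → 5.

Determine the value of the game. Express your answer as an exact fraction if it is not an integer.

Row minima: Up → 0, Down → 1; maximin = 1.
Column maxima: L → 9, C → 8, R → 5; minimax = 5.
1 ≠ 5, so there is no saddle point; optimal play is mixed.
C is strictly dominated by R (it gives Row strictly more in every row), so Column never plays it.
On the remaining 2×2 (Up, Down vs L, R):
Let Row play Up with probability p. Expected payoff against L: 9p + 1(1−p) = 8p + 1; against R: 0p + 5(1−p) = −5p + 5.
Setting these equal: 8p + 1 = −5p + 5 ⇒ 13p = 4 ⇒ p = 4/13, and the value is (8)·(4/13) + 1 = 45/13.
For Column: with q = P(L), equating Up's and Down's payoffs gives 9q = −4q + 5 ⇒ q = 5/13.

45/13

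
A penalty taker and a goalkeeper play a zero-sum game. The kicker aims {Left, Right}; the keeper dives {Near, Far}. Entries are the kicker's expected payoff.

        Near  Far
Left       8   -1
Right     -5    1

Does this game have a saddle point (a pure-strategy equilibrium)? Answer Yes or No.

Row minima: Left → -1, Right → -5; maximin = -1.
Column maxima: Near → 8, Far → 1; minimax = 1.
-1 ≠ 1, so no pure-strategy equilibrium exists.

No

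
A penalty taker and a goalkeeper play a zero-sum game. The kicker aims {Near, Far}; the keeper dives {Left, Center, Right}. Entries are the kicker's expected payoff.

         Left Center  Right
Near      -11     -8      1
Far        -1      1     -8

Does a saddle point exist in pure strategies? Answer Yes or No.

Row minima: Near → -11, Far → -8; maximin = -8.
Column maxima: Left → -1, Center → 1, Right → 1; minimax = -1.
-8 ≠ -1, so no pure-strategy equilibrium exists.

No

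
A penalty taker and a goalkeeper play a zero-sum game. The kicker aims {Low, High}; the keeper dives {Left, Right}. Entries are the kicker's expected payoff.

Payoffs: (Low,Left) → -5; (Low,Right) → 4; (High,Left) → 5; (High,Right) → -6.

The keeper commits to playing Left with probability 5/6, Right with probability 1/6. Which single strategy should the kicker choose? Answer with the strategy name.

Expected payoff of Low: (5/6)·(-5) + (1/6)·4 = -7/2.
Expected payoff of High: (5/6)·5 + (1/6)·(-6) = 19/6.
The largest is 19/6, so the kicker's best response is High.

High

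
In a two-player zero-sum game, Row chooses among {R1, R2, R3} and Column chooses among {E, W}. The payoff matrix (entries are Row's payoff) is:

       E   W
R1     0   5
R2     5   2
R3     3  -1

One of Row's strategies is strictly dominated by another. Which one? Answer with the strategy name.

R3

R2 gives a strictly higher payoff than R3 against every column: 5 > 3, 2 > -1.
So R3 is strictly dominated and Row never plays it.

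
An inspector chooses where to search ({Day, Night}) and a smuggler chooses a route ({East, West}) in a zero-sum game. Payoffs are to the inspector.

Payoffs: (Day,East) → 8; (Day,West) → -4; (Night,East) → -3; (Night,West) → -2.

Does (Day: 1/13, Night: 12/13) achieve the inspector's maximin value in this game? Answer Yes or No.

Against East this mix gives (1/13)·8 + (12/13)·(-3) = -28/13.
Against West this mix gives (1/13)·(-4) + (12/13)·(-2) = -28/13.
All of the smuggler's active replies (East, West) yield -28/13, and no column does worse for the inspector. The mix makes the smuggler indifferent and guarantees -28/13, so it is optimal.

Yes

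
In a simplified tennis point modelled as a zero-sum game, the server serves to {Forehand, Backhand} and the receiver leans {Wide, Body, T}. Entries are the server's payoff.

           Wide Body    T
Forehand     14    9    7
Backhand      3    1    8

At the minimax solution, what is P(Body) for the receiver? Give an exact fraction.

1/9

Row minima: Forehand → 7, Backhand → 1; maximin = 7.
Column maxima: Wide → 14, Body → 9, T → 8; minimax = 8.
7 ≠ 8, so there is no saddle point; optimal play is mixed.
Wide is strictly dominated by Body (it gives the server strictly more in every row), so the receiver never plays it.
On the remaining 2×2 (Forehand, Backhand vs Body, T):
Let the server play Forehand with probability p. Expected payoff against Body: 9p + 1(1−p) = 8p + 1; against T: 7p + 8(1−p) = −p + 8.
Setting these equal: 8p + 1 = −p + 8 ⇒ 9p = 7 ⇒ p = 7/9, and the value is (8)·(7/9) + 1 = 65/9.
For the receiver: with q = P(Body), equating Forehand's and Backhand's payoffs gives 2q + 7 = −7q + 8 ⇒ q = 1/9.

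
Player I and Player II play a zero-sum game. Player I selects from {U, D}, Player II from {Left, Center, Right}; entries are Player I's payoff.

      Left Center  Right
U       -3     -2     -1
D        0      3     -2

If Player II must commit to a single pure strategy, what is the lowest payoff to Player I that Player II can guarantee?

-1

Column maxima: Left → 0, Center → 3, Right → -1.
The smallest of these is -1.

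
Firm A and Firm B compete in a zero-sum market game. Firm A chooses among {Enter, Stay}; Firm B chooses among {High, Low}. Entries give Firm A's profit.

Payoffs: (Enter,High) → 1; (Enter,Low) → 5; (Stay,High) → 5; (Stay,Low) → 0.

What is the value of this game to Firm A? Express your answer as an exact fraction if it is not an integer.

Row minima: Enter → 1, Stay → 0; maximin = 1.
Column maxima: High → 5, Low → 5; minimax = 5.
1 ≠ 5, so there is no saddle point; optimal play is mixed.
Let Firm A play Enter with probability p. Expected payoff against High: 1p + 5(1−p) = −4p + 5; against Low: 5p + 0(1−p) = 5p.
Setting these equal: −4p + 5 = 5p ⇒ −9p = -5 ⇒ p = 5/9, and the value is (-4)·(5/9) + 5 = 25/9.
For Firm B: with q = P(High), equating Enter's and Stay's payoffs gives −4q + 5 = 5q ⇒ q = 5/9.

25/9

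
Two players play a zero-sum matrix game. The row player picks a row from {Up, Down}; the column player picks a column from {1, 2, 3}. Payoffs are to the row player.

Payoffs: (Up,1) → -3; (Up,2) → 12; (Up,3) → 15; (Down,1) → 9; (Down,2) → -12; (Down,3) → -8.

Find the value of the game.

2

Row minima: Up → -3, Down → -12; maximin = -3.
Column maxima: 1 → 9, 2 → 12, 3 → 15; minimax = 9.
-3 ≠ 9, so there is no saddle point; optimal play is mixed.
3 is strictly dominated by 2 (it gives the row player strictly more in every row), so the column player never plays it.
On the remaining 2×2 (Up, Down vs 1, 2):
Let the row player play Up with probability p. Expected payoff against 1: (-3)p + 9(1−p) = −12p + 9; against 2: 12p + (-12)(1−p) = 24p − 12.
Setting these equal: −12p + 9 = 24p − 12 ⇒ −36p = -21 ⇒ p = 7/12, and the value is (-12)·(7/12) + 9 = 2.
For the column player: with q = P(1), equating Up's and Down's payoffs gives −15q + 12 = 21q − 12 ⇒ q = 2/3.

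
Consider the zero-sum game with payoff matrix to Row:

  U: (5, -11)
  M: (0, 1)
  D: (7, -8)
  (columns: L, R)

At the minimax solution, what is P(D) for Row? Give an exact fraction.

1/16

Row minima: U → -11, M → 0, D → -8; maximin = 0.
Column maxima: L → 7, R → 1; minimax = 1.
0 ≠ 1, so there is no saddle point; optimal play is mixed.
U is strictly dominated by D, so Row never plays it.
On the remaining 2×2 (M, D vs L, R):
Let Row play M with probability p. Expected payoff against L: 0p + 7(1−p) = −7p + 7; against R: 1p + (-8)(1−p) = 9p − 8.
Setting these equal: −7p + 7 = 9p − 8 ⇒ −16p = -15 ⇒ p = 15/16, and the value is (-7)·(15/16) + 7 = 7/16.
For Column: with q = P(L), equating M's and D's payoffs gives −q + 1 = 15q − 8 ⇒ q = 9/16.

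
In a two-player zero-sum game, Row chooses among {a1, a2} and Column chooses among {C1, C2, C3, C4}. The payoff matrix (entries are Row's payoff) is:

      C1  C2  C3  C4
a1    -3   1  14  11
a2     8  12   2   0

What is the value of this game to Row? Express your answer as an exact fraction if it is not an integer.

Row minima: a1 → -3, a2 → 0; maximin = 0.
Column maxima: C1 → 8, C2 → 12, C3 → 14, C4 → 11; minimax = 8.
0 ≠ 8, so there is no saddle point; optimal play is mixed.
C2 is strictly dominated by C1 (it gives Row strictly more in every row), so Column never plays it.
C3 is strictly dominated by C4 (it gives Row strictly more in every row), so Column never plays it.
On the remaining 2×2 (a1, a2 vs C1, C4):
Let Row play a1 with probability p. Expected payoff against C1: (-3)p + 8(1−p) = −11p + 8; against C4: 11p + 0(1−p) = 11p.
Setting these equal: −11p + 8 = 11p ⇒ −22p = -8 ⇒ p = 4/11, and the value is (-11)·(4/11) + 8 = 4.
For Column: with q = P(C1), equating a1's and a2's payoffs gives −14q + 11 = 8q ⇒ q = 1/2.

4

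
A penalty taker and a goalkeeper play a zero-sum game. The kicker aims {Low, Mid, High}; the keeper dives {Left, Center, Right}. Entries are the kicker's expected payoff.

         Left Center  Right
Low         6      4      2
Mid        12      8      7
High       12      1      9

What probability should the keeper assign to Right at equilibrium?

Row minima: Low → 2, Mid → 7, High → 1; maximin = 7.
Column maxima: Left → 12, Center → 8, Right → 9; minimax = 8.
7 ≠ 8, so there is no saddle point; optimal play is mixed.
Low is strictly dominated by Mid, so the kicker never plays it.
Left is strictly dominated by Center (it gives the kicker strictly more in every row), so the keeper never plays it.
On the remaining 2×2 (Mid, High vs Center, Right):
Let the kicker play Mid with probability p. Expected payoff against Center: 8p + 1(1−p) = 7p + 1; against Right: 7p + 9(1−p) = −2p + 9.
Setting these equal: 7p + 1 = −2p + 9 ⇒ 9p = 8 ⇒ p = 8/9, and the value is (7)·(8/9) + 1 = 65/9.
For the keeper: with q = P(Center), equating Mid's and High's payoffs gives q + 7 = −8q + 9 ⇒ q = 2/9.

7/9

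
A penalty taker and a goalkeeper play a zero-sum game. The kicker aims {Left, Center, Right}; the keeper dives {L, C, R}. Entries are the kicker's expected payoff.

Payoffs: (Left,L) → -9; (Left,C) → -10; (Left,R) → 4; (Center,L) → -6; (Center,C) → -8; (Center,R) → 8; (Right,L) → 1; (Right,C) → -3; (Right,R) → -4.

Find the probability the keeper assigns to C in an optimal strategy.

Row minima: Left → -10, Center → -8, Right → -4; maximin = -4.
Column maxima: L → 1, C → -3, R → 8; minimax = -3.
-4 ≠ -3, so there is no saddle point; optimal play is mixed.
Left is strictly dominated by Center, so the kicker never plays it.
L is strictly dominated by C (it gives the kicker strictly more in every row), so the keeper never plays it.
On the remaining 2×2 (Center, Right vs C, R):
Let the kicker play Center with probability p. Expected payoff against C: (-8)p + (-3)(1−p) = −5p − 3; against R: 8p + (-4)(1−p) = 12p − 4.
Setting these equal: −5p − 3 = 12p − 4 ⇒ −17p = -1 ⇒ p = 1/17, and the value is (-5)·(1/17) − 3 = -56/17.
For the keeper: with q = P(C), equating Center's and Right's payoffs gives −16q + 8 = q − 4 ⇒ q = 12/17.

12/17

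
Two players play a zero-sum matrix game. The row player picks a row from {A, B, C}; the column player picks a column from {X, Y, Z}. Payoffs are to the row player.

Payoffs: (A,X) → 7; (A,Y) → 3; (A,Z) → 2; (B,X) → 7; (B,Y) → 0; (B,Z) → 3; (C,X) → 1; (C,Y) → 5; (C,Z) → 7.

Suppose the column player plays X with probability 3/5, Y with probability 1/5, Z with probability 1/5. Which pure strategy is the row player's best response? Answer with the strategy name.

A

Expected payoff of A: (3/5)·7 + (1/5)·3 + (1/5)·2 = 26/5.
Expected payoff of B: (3/5)·7 + (1/5)·0 + (1/5)·3 = 24/5.
Expected payoff of C: (3/5)·1 + (1/5)·5 + (1/5)·7 = 3.
The largest is 26/5, so the row player's best response is A.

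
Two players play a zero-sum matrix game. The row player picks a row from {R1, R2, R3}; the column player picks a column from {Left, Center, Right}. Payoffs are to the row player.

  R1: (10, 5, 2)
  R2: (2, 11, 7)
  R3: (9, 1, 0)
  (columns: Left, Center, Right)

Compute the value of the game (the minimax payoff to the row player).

66/13

Row minima: R1 → 2, R2 → 2, R3 → 0; maximin = 2.
Column maxima: Left → 10, Center → 11, Right → 7; minimax = 7.
2 ≠ 7, so there is no saddle point; optimal play is mixed.
R3 is strictly dominated by R1, so the row player never plays it.
Center is strictly dominated by Right (it gives the row player strictly more in every row), so the column player never plays it.
On the remaining 2×2 (R1, R2 vs Left, Right):
Let the row player play R1 with probability p. Expected payoff against Left: 10p + 2(1−p) = 8p + 2; against Right: 2p + 7(1−p) = −5p + 7.
Setting these equal: 8p + 2 = −5p + 7 ⇒ 13p = 5 ⇒ p = 5/13, and the value is (8)·(5/13) + 2 = 66/13.
For the column player: with q = P(Left), equating R1's and R2's payoffs gives 8q + 2 = −5q + 7 ⇒ q = 5/13.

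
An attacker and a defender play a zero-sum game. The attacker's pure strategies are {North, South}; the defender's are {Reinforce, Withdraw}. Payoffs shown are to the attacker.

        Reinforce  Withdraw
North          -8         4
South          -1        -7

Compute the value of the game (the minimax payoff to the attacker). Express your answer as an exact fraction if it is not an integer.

Row minima: North → -8, South → -7; maximin = -7.
Column maxima: Reinforce → -1, Withdraw → 4; minimax = -1.
-7 ≠ -1, so there is no saddle point; optimal play is mixed.
Let the attacker play North with probability p. Expected payoff against Reinforce: (-8)p + (-1)(1−p) = −7p − 1; against Withdraw: 4p + (-7)(1−p) = 11p − 7.
Setting these equal: −7p − 1 = 11p − 7 ⇒ −18p = -6 ⇒ p = 1/3, and the value is (-7)·(1/3) − 1 = -10/3.
For the defender: with q = P(Reinforce), equating North's and South's payoffs gives −12q + 4 = 6q − 7 ⇒ q = 11/18.

-10/3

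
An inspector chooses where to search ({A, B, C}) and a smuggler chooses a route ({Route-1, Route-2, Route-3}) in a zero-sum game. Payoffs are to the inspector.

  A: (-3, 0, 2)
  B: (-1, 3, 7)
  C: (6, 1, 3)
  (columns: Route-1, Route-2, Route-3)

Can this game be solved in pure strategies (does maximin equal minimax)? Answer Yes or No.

No

Row minima: A → -3, B → -1, C → 1; maximin = 1.
Column maxima: Route-1 → 6, Route-2 → 3, Route-3 → 7; minimax = 3.
1 ≠ 3, so no pure-strategy equilibrium exists.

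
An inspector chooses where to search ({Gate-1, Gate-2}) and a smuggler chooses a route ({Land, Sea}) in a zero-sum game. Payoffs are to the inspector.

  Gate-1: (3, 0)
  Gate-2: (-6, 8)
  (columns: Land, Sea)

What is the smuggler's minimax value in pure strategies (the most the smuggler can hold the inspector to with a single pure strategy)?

Column maxima: Land → 3, Sea → 8.
The smallest of these is 3.

3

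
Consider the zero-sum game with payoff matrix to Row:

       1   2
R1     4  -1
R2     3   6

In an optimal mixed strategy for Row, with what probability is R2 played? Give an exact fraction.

Row minima: R1 → -1, R2 → 3; maximin = 3.
Column maxima: 1 → 4, 2 → 6; minimax = 4.
3 ≠ 4, so there is no saddle point; optimal play is mixed.
Let Row play R1 with probability p. Expected payoff against 1: 4p + 3(1−p) = p + 3; against 2: (-1)p + 6(1−p) = −7p + 6.
Setting these equal: p + 3 = −7p + 6 ⇒ 8p = 3 ⇒ p = 3/8, and the value is (1)·(3/8) + 3 = 27/8.
For Column: with q = P(1), equating R1's and R2's payoffs gives 5q − 1 = −3q + 6 ⇒ q = 7/8.

5/8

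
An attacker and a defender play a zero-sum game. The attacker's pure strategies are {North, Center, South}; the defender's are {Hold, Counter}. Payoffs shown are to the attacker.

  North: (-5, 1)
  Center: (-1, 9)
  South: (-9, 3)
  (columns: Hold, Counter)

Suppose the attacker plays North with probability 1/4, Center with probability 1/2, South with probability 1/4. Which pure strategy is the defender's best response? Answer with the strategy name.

If the defender plays Hold, the attacker's expected payoff is (1/4)·(-5) + (1/2)·(-1) + (1/4)·(-9) = -4.
If the defender plays Counter, the attacker's expected payoff is (1/4)·1 + (1/2)·9 + (1/4)·3 = 11/2.
The defender minimizes the attacker's payoff; the smallest is -4, so the best response is Hold.

Hold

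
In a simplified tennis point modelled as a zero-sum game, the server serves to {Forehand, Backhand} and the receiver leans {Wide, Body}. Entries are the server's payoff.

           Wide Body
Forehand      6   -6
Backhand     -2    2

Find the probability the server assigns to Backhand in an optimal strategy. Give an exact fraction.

3/4

Row minima: Forehand → -6, Backhand → -2; maximin = -2.
Column maxima: Wide → 6, Body → 2; minimax = 2.
-2 ≠ 2, so there is no saddle point; optimal play is mixed.
Let the server play Forehand with probability p. Expected payoff against Wide: 6p + (-2)(1−p) = 8p − 2; against Body: (-6)p + 2(1−p) = −8p + 2.
Setting these equal: 8p − 2 = −8p + 2 ⇒ 16p = 4 ⇒ p = 1/4, and the value is (8)·(1/4) − 2 = 0.
For the receiver: with q = P(Wide), equating Forehand's and Backhand's payoffs gives 12q − 6 = −4q + 2 ⇒ q = 1/2.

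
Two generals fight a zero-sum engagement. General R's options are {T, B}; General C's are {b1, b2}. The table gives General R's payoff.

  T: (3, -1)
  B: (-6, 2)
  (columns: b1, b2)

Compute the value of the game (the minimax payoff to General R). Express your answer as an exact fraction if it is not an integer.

Row minima: T → -1, B → -6; maximin = -1.
Column maxima: b1 → 3, b2 → 2; minimax = 2.
-1 ≠ 2, so there is no saddle point; optimal play is mixed.
Let General R play T with probability p. Expected payoff against b1: 3p + (-6)(1−p) = 9p − 6; against b2: (-1)p + 2(1−p) = −3p + 2.
Setting these equal: 9p − 6 = −3p + 2 ⇒ 12p = 8 ⇒ p = 2/3, and the value is (9)·(2/3) − 6 = 0.
For General C: with q = P(b1), equating T's and B's payoffs gives 4q − 1 = −8q + 2 ⇒ q = 1/4.

0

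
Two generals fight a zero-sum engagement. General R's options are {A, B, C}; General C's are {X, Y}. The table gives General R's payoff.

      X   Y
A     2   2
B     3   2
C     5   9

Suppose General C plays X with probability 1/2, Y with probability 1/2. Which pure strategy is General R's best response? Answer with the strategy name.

Expected payoff of A: (1/2)·2 + (1/2)·2 = 2.
Expected payoff of B: (1/2)·3 + (1/2)·2 = 5/2.
Expected payoff of C: (1/2)·5 + (1/2)·9 = 7.
The largest is 7, so General R's best response is C.

C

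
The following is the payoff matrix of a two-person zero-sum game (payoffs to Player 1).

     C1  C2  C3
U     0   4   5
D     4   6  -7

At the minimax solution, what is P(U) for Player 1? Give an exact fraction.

11/16

Row minima: U → 0, D → -7; maximin = 0.
Column maxima: C1 → 4, C2 → 6, C3 → 5; minimax = 4.
0 ≠ 4, so there is no saddle point; optimal play is mixed.
C2 is strictly dominated by C1 (it gives Player 1 strictly more in every row), so Player 2 never plays it.
On the remaining 2×2 (U, D vs C1, C3):
Let Player 1 play U with probability p. Expected payoff against C1: 0p + 4(1−p) = −4p + 4; against C3: 5p + (-7)(1−p) = 12p − 7.
Setting these equal: −4p + 4 = 12p − 7 ⇒ −16p = -11 ⇒ p = 11/16, and the value is (-4)·(11/16) + 4 = 5/4.
For Player 2: with q = P(C1), equating U's and D's payoffs gives −5q + 5 = 11q − 7 ⇒ q = 3/4.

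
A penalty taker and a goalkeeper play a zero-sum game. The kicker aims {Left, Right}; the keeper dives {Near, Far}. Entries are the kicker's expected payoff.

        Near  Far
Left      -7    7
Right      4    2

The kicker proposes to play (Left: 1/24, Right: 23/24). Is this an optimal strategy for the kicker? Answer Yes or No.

Against Near this mix gives (1/24)·(-7) + (23/24)·4 = 85/24.
Against Far this mix gives (1/24)·7 + (23/24)·2 = 53/24.
The keeper will play Far, holding the kicker to 53/24. Shifting weight toward the row that does better against Far would raise this floor (the equalizing mix achieves 21/8 against both Far and Near), so the proposed strategy is not optimal.

No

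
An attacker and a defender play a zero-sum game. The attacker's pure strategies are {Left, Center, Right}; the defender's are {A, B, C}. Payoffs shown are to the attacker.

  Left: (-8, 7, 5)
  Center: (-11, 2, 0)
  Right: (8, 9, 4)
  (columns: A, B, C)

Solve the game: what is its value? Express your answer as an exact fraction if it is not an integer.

Row minima: Left → -8, Center → -11, Right → 4; maximin = 4.
Column maxima: A → 8, B → 9, C → 5; minimax = 5.
4 ≠ 5, so there is no saddle point; optimal play is mixed.
Center is strictly dominated by Left, so the attacker never plays it.
B is strictly dominated by A (it gives the attacker strictly more in every row), so the defender never plays it.
On the remaining 2×2 (Left, Right vs A, C):
Let the attacker play Left with probability p. Expected payoff against A: (-8)p + 8(1−p) = −16p + 8; against C: 5p + 4(1−p) = p + 4.
Setting these equal: −16p + 8 = p + 4 ⇒ −17p = -4 ⇒ p = 4/17, and the value is (-16)·(4/17) + 8 = 72/17.
For the defender: with q = P(A), equating Left's and Right's payoffs gives −13q + 5 = 4q + 4 ⇒ q = 1/17.

72/17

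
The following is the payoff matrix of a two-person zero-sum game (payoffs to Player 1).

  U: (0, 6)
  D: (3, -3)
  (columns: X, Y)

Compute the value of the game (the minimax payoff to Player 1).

3/2

Row minima: U → 0, D → -3; maximin = 0.
Column maxima: X → 3, Y → 6; minimax = 3.
0 ≠ 3, so there is no saddle point; optimal play is mixed.
Let Player 1 play U with probability p. Expected payoff against X: 0p + 3(1−p) = −3p + 3; against Y: 6p + (-3)(1−p) = 9p − 3.
Setting these equal: −3p + 3 = 9p − 3 ⇒ −12p = -6 ⇒ p = 1/2, and the value is (-3)·(1/2) + 3 = 3/2.
For Player 2: with q = P(X), equating U's and D's payoffs gives −6q + 6 = 6q − 3 ⇒ q = 3/4.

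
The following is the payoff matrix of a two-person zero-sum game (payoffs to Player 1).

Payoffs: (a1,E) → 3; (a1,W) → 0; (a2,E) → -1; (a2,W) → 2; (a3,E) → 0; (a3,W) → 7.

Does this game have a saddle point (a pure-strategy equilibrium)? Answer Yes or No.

No

Row minima: a1 → 0, a2 → -1, a3 → 0; maximin = 0.
Column maxima: E → 3, W → 7; minimax = 3.
0 ≠ 3, so no pure-strategy equilibrium exists.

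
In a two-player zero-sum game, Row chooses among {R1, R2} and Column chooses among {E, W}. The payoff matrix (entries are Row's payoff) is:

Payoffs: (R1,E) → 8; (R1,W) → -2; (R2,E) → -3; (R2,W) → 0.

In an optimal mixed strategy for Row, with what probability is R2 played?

10/13

Row minima: R1 → -2, R2 → -3; maximin = -2.
Column maxima: E → 8, W → 0; minimax = 0.
-2 ≠ 0, so there is no saddle point; optimal play is mixed.
Let Row play R1 with probability p. Expected payoff against E: 8p + (-3)(1−p) = 11p − 3; against W: (-2)p + 0(1−p) = −2p.
Setting these equal: 11p − 3 = −2p ⇒ 13p = 3 ⇒ p = 3/13, and the value is (11)·(3/13) − 3 = -6/13.
For Column: with q = P(E), equating R1's and R2's payoffs gives 10q − 2 = −3q ⇒ q = 2/13.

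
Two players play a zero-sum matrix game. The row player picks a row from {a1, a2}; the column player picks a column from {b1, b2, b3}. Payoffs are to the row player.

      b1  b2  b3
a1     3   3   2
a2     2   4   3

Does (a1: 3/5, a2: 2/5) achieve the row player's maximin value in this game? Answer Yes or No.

No

Against b1 this mix gives (3/5)·3 + (2/5)·2 = 13/5.
Against b2 this mix gives (3/5)·3 + (2/5)·4 = 17/5.
Against b3 this mix gives (3/5)·2 + (2/5)·3 = 12/5.
The column player will play b3, holding the row player to 12/5. Shifting weight toward the row that does better against b3 would raise this floor (the equalizing mix achieves 5/2 against both b3 and b1), so the proposed strategy is not optimal.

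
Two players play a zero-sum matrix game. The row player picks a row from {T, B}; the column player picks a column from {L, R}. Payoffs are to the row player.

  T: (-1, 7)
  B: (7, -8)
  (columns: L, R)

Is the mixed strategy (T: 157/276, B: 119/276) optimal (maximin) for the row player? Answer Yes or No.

Against L this mix gives (157/276)·(-1) + (119/276)·7 = 169/69.
Against R this mix gives (157/276)·7 + (119/276)·(-8) = 49/92.
The column player will play R, holding the row player to 49/92. Shifting weight toward the row that does better against R would raise this floor (the equalizing mix achieves 41/23 against both R and L), so the proposed strategy is not optimal.

No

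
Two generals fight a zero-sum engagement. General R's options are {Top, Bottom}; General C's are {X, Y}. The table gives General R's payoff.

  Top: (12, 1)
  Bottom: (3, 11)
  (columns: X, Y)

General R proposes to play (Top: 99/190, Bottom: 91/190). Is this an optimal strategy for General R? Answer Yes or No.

Against X this mix gives (99/190)·12 + (91/190)·3 = 1461/190.
Against Y this mix gives (99/190)·1 + (91/190)·11 = 110/19.
General C will play Y, holding General R to 110/19. Shifting weight toward the row that does better against Y would raise this floor (the equalizing mix achieves 129/19 against both Y and X), so the proposed strategy is not optimal.

No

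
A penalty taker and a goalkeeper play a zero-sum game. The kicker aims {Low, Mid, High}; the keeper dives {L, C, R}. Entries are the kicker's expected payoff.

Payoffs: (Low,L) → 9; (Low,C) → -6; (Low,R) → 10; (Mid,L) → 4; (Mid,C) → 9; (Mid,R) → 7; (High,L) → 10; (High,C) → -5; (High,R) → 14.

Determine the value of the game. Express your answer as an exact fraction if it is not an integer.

11/2

Row minima: Low → -6, Mid → 4, High → -5; maximin = 4.
Column maxima: L → 10, C → 9, R → 14; minimax = 9.
4 ≠ 9, so there is no saddle point; optimal play is mixed.
Low is strictly dominated by High, so the kicker never plays it.
R is strictly dominated by L (it gives the kicker strictly more in every row), so the keeper never plays it.
On the remaining 2×2 (Mid, High vs L, C):
Let the kicker play Mid with probability p. Expected payoff against L: 4p + 10(1−p) = −6p + 10; against C: 9p + (-5)(1−p) = 14p − 5.
Setting these equal: −6p + 10 = 14p − 5 ⇒ −20p = -15 ⇒ p = 3/4, and the value is (-6)·(3/4) + 10 = 11/2.
For the keeper: with q = P(L), equating Mid's and High's payoffs gives −5q + 9 = 15q − 5 ⇒ q = 7/10.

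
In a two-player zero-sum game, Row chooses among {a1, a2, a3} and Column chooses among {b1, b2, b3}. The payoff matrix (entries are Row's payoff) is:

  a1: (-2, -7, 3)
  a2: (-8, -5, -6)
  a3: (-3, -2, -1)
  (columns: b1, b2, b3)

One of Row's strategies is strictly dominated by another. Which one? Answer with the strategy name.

a3 gives a strictly higher payoff than a2 against every column: -3 > -8, -2 > -5, -1 > -6.
So a2 is strictly dominated and Row never plays it.

a2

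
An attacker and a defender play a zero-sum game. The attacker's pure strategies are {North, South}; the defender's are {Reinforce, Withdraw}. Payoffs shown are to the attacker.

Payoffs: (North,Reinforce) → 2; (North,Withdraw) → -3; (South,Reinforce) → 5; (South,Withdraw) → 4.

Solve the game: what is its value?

Row minima: North → -3, South → 4; maximin = 4.
Column maxima: Reinforce → 5, Withdraw → 4; minimax = 4.
Since maximin = minimax = 4, there is a saddle point and the value is 4.

4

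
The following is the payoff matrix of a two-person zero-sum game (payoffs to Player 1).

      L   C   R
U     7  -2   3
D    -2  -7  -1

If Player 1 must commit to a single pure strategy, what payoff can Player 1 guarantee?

Row minima: U → -2, D → -7.
The best of these is -2.

-2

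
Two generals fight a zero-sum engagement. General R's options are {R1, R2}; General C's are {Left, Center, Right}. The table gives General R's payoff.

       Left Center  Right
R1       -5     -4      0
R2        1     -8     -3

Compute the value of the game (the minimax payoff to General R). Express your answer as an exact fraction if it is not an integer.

Row minima: R1 → -5, R2 → -8; maximin = -5.
Column maxima: Left → 1, Center → -4, Right → 0; minimax = -4.
-5 ≠ -4, so there is no saddle point; optimal play is mixed.
Right is strictly dominated by Center (it gives General R strictly more in every row), so General C never plays it.
On the remaining 2×2 (R1, R2 vs Left, Center):
Let General R play R1 with probability p. Expected payoff against Left: (-5)p + 1(1−p) = −6p + 1; against Center: (-4)p + (-8)(1−p) = 4p − 8.
Setting these equal: −6p + 1 = 4p − 8 ⇒ −10p = -9 ⇒ p = 9/10, and the value is (-6)·(9/10) + 1 = -22/5.
For General C: with q = P(Left), equating R1's and R2's payoffs gives −q − 4 = 9q − 8 ⇒ q = 2/5.

-22/5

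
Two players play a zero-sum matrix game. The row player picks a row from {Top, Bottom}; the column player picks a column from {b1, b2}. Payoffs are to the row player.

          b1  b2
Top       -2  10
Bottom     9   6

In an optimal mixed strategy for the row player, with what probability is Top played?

Row minima: Top → -2, Bottom → 6; maximin = 6.
Column maxima: b1 → 9, b2 → 10; minimax = 9.
6 ≠ 9, so there is no saddle point; optimal play is mixed.
Let the row player play Top with probability p. Expected payoff against b1: (-2)p + 9(1−p) = −11p + 9; against b2: 10p + 6(1−p) = 4p + 6.
Setting these equal: −11p + 9 = 4p + 6 ⇒ −15p = -3 ⇒ p = 1/5, and the value is (-11)·(1/5) + 9 = 34/5.
For the column player: with q = P(b1), equating Top's and Bottom's payoffs gives −12q + 10 = 3q + 6 ⇒ q = 4/15.

1/5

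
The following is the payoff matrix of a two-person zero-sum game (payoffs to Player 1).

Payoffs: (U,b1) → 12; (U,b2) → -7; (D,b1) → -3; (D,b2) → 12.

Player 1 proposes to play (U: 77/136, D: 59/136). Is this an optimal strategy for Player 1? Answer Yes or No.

Against b1 this mix gives (77/136)·12 + (59/136)·(-3) = 747/136.
Against b2 this mix gives (77/136)·(-7) + (59/136)·12 = 169/136.
Player 2 will play b2, holding Player 1 to 169/136. Shifting weight toward the row that does better against b2 would raise this floor (the equalizing mix achieves 123/34 against both b2 and b1), so the proposed strategy is not optimal.

No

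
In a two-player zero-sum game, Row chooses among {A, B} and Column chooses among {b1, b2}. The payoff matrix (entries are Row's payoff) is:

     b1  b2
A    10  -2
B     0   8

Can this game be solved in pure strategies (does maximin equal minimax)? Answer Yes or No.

Row minima: A → -2, B → 0; maximin = 0.
Column maxima: b1 → 10, b2 → 8; minimax = 8.
0 ≠ 8, so no pure-strategy equilibrium exists.

No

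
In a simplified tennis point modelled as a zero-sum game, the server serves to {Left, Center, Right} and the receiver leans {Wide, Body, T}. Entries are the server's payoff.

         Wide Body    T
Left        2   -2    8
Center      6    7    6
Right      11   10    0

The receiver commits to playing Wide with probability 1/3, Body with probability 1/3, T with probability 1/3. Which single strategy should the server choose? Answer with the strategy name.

Expected payoff of Left: (1/3)·2 + (1/3)·(-2) + (1/3)·8 = 8/3.
Expected payoff of Center: (1/3)·6 + (1/3)·7 + (1/3)·6 = 19/3.
Expected payoff of Right: (1/3)·11 + (1/3)·10 + (1/3)·0 = 7.
The largest is 7, so the server's best response is Right.

Right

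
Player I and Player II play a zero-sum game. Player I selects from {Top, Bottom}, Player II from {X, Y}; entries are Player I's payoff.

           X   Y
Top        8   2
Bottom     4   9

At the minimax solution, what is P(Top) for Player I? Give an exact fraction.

5/11

Row minima: Top → 2, Bottom → 4; maximin = 4.
Column maxima: X → 8, Y → 9; minimax = 8.
4 ≠ 8, so there is no saddle point; optimal play is mixed.
Let Player I play Top with probability p. Expected payoff against X: 8p + 4(1−p) = 4p + 4; against Y: 2p + 9(1−p) = −7p + 9.
Setting these equal: 4p + 4 = −7p + 9 ⇒ 11p = 5 ⇒ p = 5/11, and the value is (4)·(5/11) + 4 = 64/11.
For Player II: with q = P(X), equating Top's and Bottom's payoffs gives 6q + 2 = −5q + 9 ⇒ q = 7/11.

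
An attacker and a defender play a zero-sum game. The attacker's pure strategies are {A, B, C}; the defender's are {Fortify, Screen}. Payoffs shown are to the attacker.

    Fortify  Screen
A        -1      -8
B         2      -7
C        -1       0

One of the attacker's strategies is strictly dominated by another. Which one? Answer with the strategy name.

A

B gives a strictly higher payoff than A against every column: 2 > -1, -7 > -8.
So A is strictly dominated and the attacker never plays it.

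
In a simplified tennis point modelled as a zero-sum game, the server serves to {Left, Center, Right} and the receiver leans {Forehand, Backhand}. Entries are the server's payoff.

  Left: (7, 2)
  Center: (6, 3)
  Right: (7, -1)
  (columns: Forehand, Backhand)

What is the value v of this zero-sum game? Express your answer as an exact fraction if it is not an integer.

Row minima: Left → 2, Center → 3, Right → -1; maximin = 3.
Column maxima: Forehand → 7, Backhand → 3; minimax = 3.
Since maximin = minimax = 3, there is a saddle point and the value is 3.

3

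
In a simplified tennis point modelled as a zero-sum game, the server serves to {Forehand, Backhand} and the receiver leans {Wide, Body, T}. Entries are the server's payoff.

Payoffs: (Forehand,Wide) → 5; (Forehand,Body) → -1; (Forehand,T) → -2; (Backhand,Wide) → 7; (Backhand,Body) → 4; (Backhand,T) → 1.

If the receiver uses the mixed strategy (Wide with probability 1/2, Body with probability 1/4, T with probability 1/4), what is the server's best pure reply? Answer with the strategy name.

Backhand

Expected payoff of Forehand: (1/2)·5 + (1/4)·(-1) + (1/4)·(-2) = 7/4.
Expected payoff of Backhand: (1/2)·7 + (1/4)·4 + (1/4)·1 = 19/4.
The largest is 19/4, so the server's best response is Backhand.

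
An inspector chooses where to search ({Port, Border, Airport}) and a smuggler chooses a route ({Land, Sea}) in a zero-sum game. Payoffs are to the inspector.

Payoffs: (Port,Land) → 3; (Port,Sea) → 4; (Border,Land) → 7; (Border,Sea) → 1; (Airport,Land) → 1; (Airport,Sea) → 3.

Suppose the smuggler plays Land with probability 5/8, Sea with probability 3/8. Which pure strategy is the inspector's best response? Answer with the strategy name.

Expected payoff of Port: (5/8)·3 + (3/8)·4 = 27/8.
Expected payoff of Border: (5/8)·7 + (3/8)·1 = 19/4.
Expected payoff of Airport: (5/8)·1 + (3/8)·3 = 7/4.
The largest is 19/4, so the inspector's best response is Border.

Border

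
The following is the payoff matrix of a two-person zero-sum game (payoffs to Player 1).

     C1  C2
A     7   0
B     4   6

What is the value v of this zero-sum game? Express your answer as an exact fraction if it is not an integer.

Row minima: A → 0, B → 4; maximin = 4.
Column maxima: C1 → 7, C2 → 6; minimax = 6.
4 ≠ 6, so there is no saddle point; optimal play is mixed.
Let Player 1 play A with probability p. Expected payoff against C1: 7p + 4(1−p) = 3p + 4; against C2: 0p + 6(1−p) = −6p + 6.
Setting these equal: 3p + 4 = −6p + 6 ⇒ 9p = 2 ⇒ p = 2/9, and the value is (3)·(2/9) + 4 = 14/3.
For Player 2: with q = P(C1), equating A's and B's payoffs gives 7q = −2q + 6 ⇒ q = 2/3.

14/3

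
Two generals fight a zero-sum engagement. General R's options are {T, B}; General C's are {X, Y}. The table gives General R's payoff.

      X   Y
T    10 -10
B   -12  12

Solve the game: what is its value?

0

Row minima: T → -10, B → -12; maximin = -10.
Column maxima: X → 10, Y → 12; minimax = 10.
-10 ≠ 10, so there is no saddle point; optimal play is mixed.
Let General R play T with probability p. Expected payoff against X: 10p + (-12)(1−p) = 22p − 12; against Y: (-10)p + 12(1−p) = −22p + 12.
Setting these equal: 22p − 12 = −22p + 12 ⇒ 44p = 24 ⇒ p = 6/11, and the value is (22)·(6/11) − 12 = 0.
For General C: with q = P(X), equating T's and B's payoffs gives 20q − 10 = −24q + 12 ⇒ q = 1/2.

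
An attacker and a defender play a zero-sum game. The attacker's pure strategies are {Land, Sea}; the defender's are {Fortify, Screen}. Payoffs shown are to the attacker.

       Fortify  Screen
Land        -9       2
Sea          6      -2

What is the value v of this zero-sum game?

-6/19

Row minima: Land → -9, Sea → -2; maximin = -2.
Column maxima: Fortify → 6, Screen → 2; minimax = 2.
-2 ≠ 2, so there is no saddle point; optimal play is mixed.
Let the attacker play Land with probability p. Expected payoff against Fortify: (-9)p + 6(1−p) = −15p + 6; against Screen: 2p + (-2)(1−p) = 4p − 2.
Setting these equal: −15p + 6 = 4p − 2 ⇒ −19p = -8 ⇒ p = 8/19, and the value is (-15)·(8/19) + 6 = -6/19.
For the defender: with q = P(Fortify), equating Land's and Sea's payoffs gives −11q + 2 = 8q − 2 ⇒ q = 4/19.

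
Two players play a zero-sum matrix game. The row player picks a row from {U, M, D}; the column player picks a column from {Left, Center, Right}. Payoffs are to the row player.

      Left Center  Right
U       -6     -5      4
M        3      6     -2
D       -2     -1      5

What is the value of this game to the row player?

11/12

Row minima: U → -6, M → -2, D → -2; maximin = -2.
Column maxima: Left → 3, Center → 6, Right → 5; minimax = 3.
-2 ≠ 3, so there is no saddle point; optimal play is mixed.
U is strictly dominated by D, so the row player never plays it.
Center is strictly dominated by Left (it gives the row player strictly more in every row), so the column player never plays it.
On the remaining 2×2 (M, D vs Left, Right):
Let the row player play M with probability p. Expected payoff against Left: 3p + (-2)(1−p) = 5p − 2; against Right: (-2)p + 5(1−p) = −7p + 5.
Setting these equal: 5p − 2 = −7p + 5 ⇒ 12p = 7 ⇒ p = 7/12, and the value is (5)·(7/12) − 2 = 11/12.
For the column player: with q = P(Left), equating M's and D's payoffs gives 5q − 2 = −7q + 5 ⇒ q = 7/12.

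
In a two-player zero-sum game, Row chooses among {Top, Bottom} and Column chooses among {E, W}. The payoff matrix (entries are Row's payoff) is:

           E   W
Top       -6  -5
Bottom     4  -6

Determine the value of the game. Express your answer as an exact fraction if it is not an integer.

Row minima: Top → -6, Bottom → -6; maximin = -6.
Column maxima: E → 4, W → -5; minimax = -5.
-6 ≠ -5, so there is no saddle point; optimal play is mixed.
Let Row play Top with probability p. Expected payoff against E: (-6)p + 4(1−p) = −10p + 4; against W: (-5)p + (-6)(1−p) = p − 6.
Setting these equal: −10p + 4 = p − 6 ⇒ −11p = -10 ⇒ p = 10/11, and the value is (-10)·(10/11) + 4 = -56/11.
For Column: with q = P(E), equating Top's and Bottom's payoffs gives −q − 5 = 10q − 6 ⇒ q = 1/11.

-56/11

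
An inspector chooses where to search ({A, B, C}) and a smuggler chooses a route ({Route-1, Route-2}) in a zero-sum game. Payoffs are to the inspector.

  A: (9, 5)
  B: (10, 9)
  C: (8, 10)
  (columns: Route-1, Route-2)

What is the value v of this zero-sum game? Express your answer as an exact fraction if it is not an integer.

Row minima: A → 5, B → 9, C → 8; maximin = 9.
Column maxima: Route-1 → 10, Route-2 → 10; minimax = 10.
9 ≠ 10, so there is no saddle point; optimal play is mixed.
A is strictly dominated by B, so the inspector never plays it.
On the remaining 2×2 (B, C vs Route-1, Route-2):
Let the inspector play B with probability p. Expected payoff against Route-1: 10p + 8(1−p) = 2p + 8; against Route-2: 9p + 10(1−p) = −p + 10.
Setting these equal: 2p + 8 = −p + 10 ⇒ 3p = 2 ⇒ p = 2/3, and the value is (2)·(2/3) + 8 = 28/3.
For the smuggler: with q = P(Route-1), equating B's and C's payoffs gives q + 9 = −2q + 10 ⇒ q = 1/3.

28/3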